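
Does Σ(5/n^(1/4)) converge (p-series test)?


p-series test: Σ c/n^p converges if p > 1, diverges if p ≤ 1 (constant c > 0 doesn't affect convergence).
p = 1/4
1/4 ≤ 1 → DIVERGES

Diverges (p = 1/4 ≤ 1)


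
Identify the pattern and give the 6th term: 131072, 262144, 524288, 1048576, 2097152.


Pattern: powers of 2: 2ⁿ
Terms: 131072, 262144, 524288, 1048576, 2097152
Next term = 4194304

Next term = 4194304


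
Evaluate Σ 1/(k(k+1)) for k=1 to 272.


1/(k(k+1)) = 1/k - 1/(k+1) (partial fractions)
Telescoping: Σ = 1 - 1/273 = 272/273

Sum = 272/273


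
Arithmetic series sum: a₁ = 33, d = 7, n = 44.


aₙ = 33 + (44-1)×7 = 334
Sₙ = n(a₁+aₙ)/2 = 44×(33+334)/2
= 44×367/2 = 8074

S_44 = 8074


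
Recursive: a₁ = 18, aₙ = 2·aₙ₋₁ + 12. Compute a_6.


Computing step by step:
a_1 = 18
a_2 = 48
a_3 = 108
a_4 = 228
a_5 = 468
a_6 = 948


a_6 = 948


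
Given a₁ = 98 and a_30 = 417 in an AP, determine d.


d = (aₙ - a₁)/(n-1)
= (417 - 98)/(30-1)
= 319/29 = 11

d = 11


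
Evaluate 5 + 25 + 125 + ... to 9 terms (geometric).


Sₙ = 5×(5^9 - 1)/(5 - 1)
= 5×(1953125 - 1)/4
= 5×1953124/4
= 2441405

S_9 = 2441405


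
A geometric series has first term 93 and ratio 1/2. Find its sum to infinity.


S∞ = a₁/(1-r) = 93/(1 - 1/2)
= 93/(1/2)
= 186

S∞ = 186


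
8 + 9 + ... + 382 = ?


Σₖ₌8^382 k = Σₖ₌₁^382 k − Σₖ₌₁^7 k
= 382·383/2 − 7·8/2
= 73153 − 28 = 73125

Σk = 73125


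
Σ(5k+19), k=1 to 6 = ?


Σ(5k+19) = 5·Σk + 19·n
= 5·21 + 19·6
= 105 + 114 = 219

Σ = 219


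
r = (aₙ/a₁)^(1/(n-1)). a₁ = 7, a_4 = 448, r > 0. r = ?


r^(n-1) = aₙ/a₁
r^3 = 448/7 = 64
r = 64^(1/3)
= 4

r = 4


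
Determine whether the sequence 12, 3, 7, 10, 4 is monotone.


Differences: -9, 4, 3, -6
Difference at position 2 is +4 (> 0) but position 1 is -9 (< 0) — sequence both rises and falls
→ NOT monotonic

Not monotonic


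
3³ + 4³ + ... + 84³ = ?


Σₖ₌3^84 k³ = [84·85/2]² − [2·3/2]²
= 12744900 − 9 = 12744891

Σk³ = 12744891


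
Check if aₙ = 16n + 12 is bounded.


aₙ = 16n + 12 → as n→∞, aₙ→∞
No finite upper bound exists
The sequence is UNBOUNDED

Unbounded (aₙ → ∞ as n → ∞)


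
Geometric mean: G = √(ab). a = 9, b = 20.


GM = √(9×20) = √180 = 13.4164

GM = 13.4164


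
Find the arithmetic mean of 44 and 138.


AM = (44 + 138)/2 = 182/2 = 91

AM = 91


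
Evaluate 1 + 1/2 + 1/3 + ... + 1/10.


H_10 = 1/1 + 1/2 + 1/3 + 1/4 + 1/5 + 1/6 + 1/7 + 1/8 + 1/9 + 1/10
= 7381/2520
≈ 2.929

H_10 = 7381/2520 ≈ 2.929


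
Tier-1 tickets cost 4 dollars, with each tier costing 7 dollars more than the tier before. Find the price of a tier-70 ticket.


aₙ = a₁ + (n-1)d
= 4 + (70-1)×7
= 4 + 483
= 487

a_70 = 487


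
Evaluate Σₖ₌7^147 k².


Σₖ₌7^147 k² = Σₖ₌₁^147 k² − Σₖ₌₁^6 k²
= 147·148·295/6 − 6·7·13/6
= 1069670 − 91 = 1069579

Σk² = 1069579


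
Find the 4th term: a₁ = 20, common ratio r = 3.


aₙ = a₁·r^(n-1)
= 20×3^3
= 20×27
= 540

a_4 = 540


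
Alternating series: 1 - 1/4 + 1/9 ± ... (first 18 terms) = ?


S = 1 - 1/4 + 1/9 - 1/16 + 1/25 - 1/36 + 1/49 - 1/64 ± ...
= 0.821
(Full series converges to +π²/12 ≈ +0.8225)

S_18 = 0.821


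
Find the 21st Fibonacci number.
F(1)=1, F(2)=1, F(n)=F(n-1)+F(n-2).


Fibonacci sequence: 1, 1, 2, 3, 5, 8, 13, 21, 34, 55, 89, ...
F(21) = 10946

F(21) = 10946


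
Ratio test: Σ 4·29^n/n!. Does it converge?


aₙ = 4·29^n/n!
a_{n+1}/aₙ = 29^(n+1)/(n+1)! × n!/29^n  (constant 4 cancels)
= 29/(n+1)
L = lim(n→∞) 29/(n+1) = 0
L < 1 → series CONVERGES

Converges (ratio test: L = 0 < 1)


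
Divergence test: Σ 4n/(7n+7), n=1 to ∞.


lim(n→∞) 4n/(7n+7) = 4/7 = 4/7  (divide numerator and denominator by n)
lim aₙ = 4/7 ≠ 0 → series DIVERGES

Diverges (lim aₙ = 4/7 ≠ 0)


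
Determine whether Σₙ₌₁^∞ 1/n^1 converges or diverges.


p-series test: Σ c/n^p converges if p > 1, diverges if p ≤ 1 (constant c > 0 doesn't affect convergence).
p = 1
1 ≤ 1 → DIVERGES

Diverges (p = 1 ≤ 1)


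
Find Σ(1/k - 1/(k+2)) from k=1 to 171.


Telescoping with gap 2: two head and two tail terms survive.
= (1 + 1/2) - (1/172 + 1/173)
= 3/2 - 1/172 - 1/173 = 44289/29756

Sum = 44289/29756


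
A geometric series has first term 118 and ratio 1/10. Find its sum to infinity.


S∞ = a₁/(1-r) = 118/(1 - 1/10)
= 118/(9/10)
= 1180/9

S∞ = 1180/9


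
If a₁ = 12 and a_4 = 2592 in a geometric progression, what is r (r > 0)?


r^(n-1) = aₙ/a₁
r^3 = 2592/12 = 216
r = 216^(1/3)
= 6

r = 6


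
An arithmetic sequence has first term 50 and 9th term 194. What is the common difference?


d = (aₙ - a₁)/(n-1)
= (194 - 50)/(9-1)
= 144/8 = 18

d = 18


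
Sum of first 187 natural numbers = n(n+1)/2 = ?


n(n+1)/2 = 187×188/2 = 35156/2 = 17578

Σk = 17578


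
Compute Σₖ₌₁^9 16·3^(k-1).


Sₙ = 16×(3^9 - 1)/(3 - 1)
= 16×(19683 - 1)/2
= 16×19682/2
= 157456

S_9 = 157456


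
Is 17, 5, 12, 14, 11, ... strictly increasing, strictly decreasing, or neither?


Differences: -12, 7, 2, -3
Difference at position 2 is +7 (> 0) but position 1 is -12 (< 0) — sequence both rises and falls
→ NOT monotonic

Not monotonic


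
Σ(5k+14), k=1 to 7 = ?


Σ(5k+14) = 5·Σk + 14·n
= 5·28 + 14·7
= 140 + 98 = 238

Σ = 238


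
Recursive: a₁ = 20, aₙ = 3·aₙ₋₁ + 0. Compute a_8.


Computing step by step:
a_1 = 20
a_2 = 60
a_3 = 180
a_4 = 540
a_5 = 1620
a_6 = 4860
a_7 = 14580
a_8 = 43740


a_8 = 43740


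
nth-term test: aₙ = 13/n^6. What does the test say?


lim(n→∞) 13/n^6 = 0
lim aₙ = 0 → nth-term test is INCONCLUSIVE
(Need other tests; this is actually a convergent p-series with p=6 > 1)

Inconclusive (lim aₙ = 0; need another test)


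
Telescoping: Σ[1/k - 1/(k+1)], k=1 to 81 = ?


Telescoping: adjacent terms cancel.
= 1/1 - 1/82
= 1 - 1/82 = 81/82

Sum = 81/82


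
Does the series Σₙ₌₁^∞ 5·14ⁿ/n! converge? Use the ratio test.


aₙ = 5·14^n/n!
a_{n+1}/aₙ = 14^(n+1)/(n+1)! × n!/14^n  (constant 5 cancels)
= 14/(n+1)
L = lim(n→∞) 14/(n+1) = 0
L < 1 → series CONVERGES

Converges (ratio test: L = 0 < 1)


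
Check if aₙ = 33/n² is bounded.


a₁ = 33, a₂ = 33/4, a₃ = 33/9, ...
0 < aₙ ≤ 33 for all n ≥ 1
The sequence IS bounded

Bounded (0 < aₙ ≤ 33)


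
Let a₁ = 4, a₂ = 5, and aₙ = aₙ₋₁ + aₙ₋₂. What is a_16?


Computing iteratively: 4, 5, 9, 14, 23, 37, 60, 97, 157, 254, 411, 665, ...
a_16 = 4558

a_16 = 4558


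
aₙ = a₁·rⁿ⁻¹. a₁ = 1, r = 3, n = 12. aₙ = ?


aₙ = a₁·r^(n-1)
= 1×3^11
= 1×177147
= 177147

a_12 = 177147


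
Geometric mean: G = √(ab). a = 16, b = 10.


GM = √(16×10) = √160 = 12.6491

GM = 12.6491


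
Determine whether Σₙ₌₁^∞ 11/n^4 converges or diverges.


p-series test: Σ c/n^p converges if p > 1, diverges if p ≤ 1 (constant c > 0 doesn't affect convergence).
p = 4
4 > 1 → CONVERGES

Converges (p = 4 > 1)


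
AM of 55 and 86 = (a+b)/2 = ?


AM = (55 + 86)/2 = 141/2 = 70.5

AM = 70.5


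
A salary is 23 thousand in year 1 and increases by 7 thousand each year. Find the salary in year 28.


aₙ = a₁ + (n-1)d
= 23 + (28-1)×7
= 23 + 189
= 212

a_28 = 212


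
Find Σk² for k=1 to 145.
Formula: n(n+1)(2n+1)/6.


n = 145
n(n+1)(2n+1)/6 = 145×146×291/6
= 6160470/6 = 1026745

Σk² = 1026745


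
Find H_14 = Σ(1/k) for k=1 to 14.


H_14 = 1/1 + 1/2 + 1/3 + ... + 1/14
= 1171733/360360
≈ 3.2516

H_14 = 1171733/360360 ≈ 3.2516


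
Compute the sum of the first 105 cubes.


n(n+1)/2 = 105×106/2 = 5565
Σk³ = 5565² = 30969225

Σk³ = 30969225


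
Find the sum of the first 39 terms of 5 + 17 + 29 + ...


aₙ = 5 + (39-1)×12 = 461
Sₙ = n(a₁+aₙ)/2 = 39×(5+461)/2
= 39×466/2 = 9087

S_39 = 9087


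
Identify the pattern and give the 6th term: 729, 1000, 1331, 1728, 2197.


Pattern: perfect cubes: n³
Terms: 729, 1000, 1331, 1728, 2197
Next term = 2744

Next term = 2744


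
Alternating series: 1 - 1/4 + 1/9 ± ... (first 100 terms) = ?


S = 1 - 1/4 + 1/9 - 1/16 + 1/25 - 1/36 + 1/49 - 1/64 ± ...
= 0.8224
(Full series converges to +π²/12 ≈ +0.8225)

S_100 = 0.8224


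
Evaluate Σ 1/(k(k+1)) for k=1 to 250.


1/(k(k+1)) = 1/k - 1/(k+1) (partial fractions)
Telescoping: Σ = 1 - 1/251 = 250/251

Sum = 250/251


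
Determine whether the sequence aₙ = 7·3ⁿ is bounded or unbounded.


aₙ = 7·3ⁿ → as n→∞, aₙ→∞ (since base 3 > 1)
No finite upper bound exists
The sequence is UNBOUNDED

Unbounded (aₙ → ∞ as n → ∞)


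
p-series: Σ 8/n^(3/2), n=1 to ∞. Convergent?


p-series test: Σ c/n^p converges if p > 1, diverges if p ≤ 1 (constant c > 0 doesn't affect convergence).
p = 3/2
3/2 > 1 → CONVERGES

Converges (p = 3/2 > 1)


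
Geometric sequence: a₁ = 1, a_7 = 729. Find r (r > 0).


r^(n-1) = aₙ/a₁
r^6 = 729/1 = 729
r = 729^(1/6)
= ±3; taking r > 0 gives r = 3

r = 3


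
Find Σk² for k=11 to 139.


Σₖ₌11^139 k² = Σₖ₌₁^139 k² − Σₖ₌₁^10 k²
= 139·140·279/6 − 10·11·21/6
= 904890 − 385 = 904505

Σk² = 904505


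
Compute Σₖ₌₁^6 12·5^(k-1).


Sₙ = 12×(5^6 - 1)/(5 - 1)
= 12×(15625 - 1)/4
= 12×15624/4
= 46872

S_6 = 46872


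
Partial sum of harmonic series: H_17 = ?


H_17 = 1/1 + 1/2 + 1/3 + ... + 1/17
= 42142223/12252240
≈ 3.4396

H_17 = 42142223/12252240 ≈ 3.4396


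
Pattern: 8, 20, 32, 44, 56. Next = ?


Pattern: arithmetic (d=12)
Terms: 8, 20, 32, 44, 56
Next term = 68

Next term = 68


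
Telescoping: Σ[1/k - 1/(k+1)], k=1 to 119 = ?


Telescoping: adjacent terms cancel.
= 1/1 - 1/120
= 1 - 1/120 = 119/120

Sum = 119/120


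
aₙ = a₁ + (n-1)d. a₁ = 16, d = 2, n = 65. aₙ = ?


aₙ = a₁ + (n-1)d
= 16 + (65-1)×2
= 16 + 128
= 144

a_65 = 144


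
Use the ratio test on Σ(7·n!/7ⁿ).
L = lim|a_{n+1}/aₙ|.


aₙ = 7·n!/7^n
a_{n+1}/aₙ = (n+1)!/7^(n+1) × 7^n/n!  (constant 7 cancels)
= (n+1)/7
L = lim(n→∞) (n+1)/7 = ∞
L > 1 → series DIVERGES

Diverges (ratio test: L = ∞ > 1)


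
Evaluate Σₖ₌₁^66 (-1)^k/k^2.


S = -1 + 1/4 - 1/9 + 1/16 - 1/25 + 1/36 - 1/49 + 1/64 ± ...
= -0.8224
(Full series converges to -π²/12 ≈ -0.8225)

S_66 = -0.8224


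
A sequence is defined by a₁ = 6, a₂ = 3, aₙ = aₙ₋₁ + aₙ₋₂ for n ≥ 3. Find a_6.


Computing iteratively: 6, 3, 9, 12, 21, 33
a_6 = 33

a_6 = 33


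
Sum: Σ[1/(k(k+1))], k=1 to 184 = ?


1/(k(k+1)) = 1/k - 1/(k+1) (partial fractions)
Telescoping: Σ = 1 - 1/185 = 184/185

Sum = 184/185


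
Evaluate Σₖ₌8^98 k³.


Σₖ₌8^98 k³ = [98·99/2]² − [7·8/2]²
= 23532201 − 784 = 23531417

Σk³ = 23531417


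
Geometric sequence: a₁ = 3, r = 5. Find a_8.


aₙ = a₁·r^(n-1)
= 3×5^7
= 3×78125
= 234375

a_8 = 234375


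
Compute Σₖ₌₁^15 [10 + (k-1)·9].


aₙ = 10 + (15-1)×9 = 136
Sₙ = n(a₁+aₙ)/2 = 15×(10+136)/2
= 15×146/2 = 1095

S_15 = 1095


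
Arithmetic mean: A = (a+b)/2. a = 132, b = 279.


AM = (132 + 279)/2 = 411/2 = 205.5

AM = 205.5


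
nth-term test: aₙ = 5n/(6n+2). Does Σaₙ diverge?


lim(n→∞) 5n/(6n+2) = 5/6 = 5/6  (divide numerator and denominator by n)
lim aₙ = 5/6 ≠ 0 → series DIVERGES

Diverges (lim aₙ = 5/6 ≠ 0)


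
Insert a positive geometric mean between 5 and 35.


GM = √(5×35) = √175 = 13.2288

GM = 13.2288


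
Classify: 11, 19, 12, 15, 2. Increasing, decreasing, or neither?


Differences: 8, -7, 3, -13
Difference at position 1 is +8 (> 0) but position 2 is -7 (< 0) — sequence both rises and falls
→ NOT monotonic

Not monotonic


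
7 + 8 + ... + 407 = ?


Σₖ₌7^407 k = Σₖ₌₁^407 k − Σₖ₌₁^6 k
= 407·408/2 − 6·7/2
= 83028 − 21 = 83007

Σk = 83007


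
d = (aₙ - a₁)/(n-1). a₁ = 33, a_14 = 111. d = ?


d = (aₙ - a₁)/(n-1)
= (111 - 33)/(14-1)
= 78/13 = 6

d = 6


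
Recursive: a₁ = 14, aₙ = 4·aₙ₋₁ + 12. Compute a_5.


Computing step by step:
a_1 = 14
a_2 = 68
a_3 = 284
a_4 = 1148
a_5 = 4604


a_5 = 4604


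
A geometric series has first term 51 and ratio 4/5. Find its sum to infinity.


S∞ = a₁/(1-r) = 51/(1 - 4/5)
= 51/(1/5)
= 255

S∞ = 255


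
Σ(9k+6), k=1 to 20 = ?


Σ(9k+6) = 9·Σk + 6·n
= 9·210 + 6·20
= 1890 + 120 = 2010

Σ = 2010


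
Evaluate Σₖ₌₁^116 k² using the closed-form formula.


n = 116
n(n+1)(2n+1)/6 = 116×117×233/6
= 3162276/6 = 527046

Σk² = 527046


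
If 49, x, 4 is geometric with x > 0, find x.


GM = √(49×4) = √196 = 14

GM = 14


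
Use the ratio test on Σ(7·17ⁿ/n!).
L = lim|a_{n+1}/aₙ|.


aₙ = 7·17^n/n!
a_{n+1}/aₙ = 17^(n+1)/(n+1)! × n!/17^n  (constant 7 cancels)
= 17/(n+1)
L = lim(n→∞) 17/(n+1) = 0
L < 1 → series CONVERGES

Converges (ratio test: L = 0 < 1)


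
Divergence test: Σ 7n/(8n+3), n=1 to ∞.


lim(n→∞) 7n/(8n+3) = 7/8 = 7/8  (divide numerator and denominator by n)
lim aₙ = 7/8 ≠ 0 → series DIVERGES

Diverges (lim aₙ = 7/8 ≠ 0)


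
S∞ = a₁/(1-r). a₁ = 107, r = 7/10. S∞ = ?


S∞ = a₁/(1-r) = 107/(1 - 7/10)
= 107/(3/10)
= 1070/3

S∞ = 1070/3


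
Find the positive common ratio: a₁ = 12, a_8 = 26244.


r^(n-1) = aₙ/a₁
r^7 = 26244/12 = 2187
r = 2187^(1/7)
= 3

r = 3


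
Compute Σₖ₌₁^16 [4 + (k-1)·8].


aₙ = 4 + (16-1)×8 = 124
Sₙ = n(a₁+aₙ)/2 = 16×(4+124)/2
= 16×128/2 = 1024

S_16 = 1024


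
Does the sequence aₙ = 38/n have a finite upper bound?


a₁ = 38, a₂ = 38/2, a₃ = 38/3, ...
0 < aₙ ≤ 38 for all n ≥ 1
Lower bound: 0, Upper bound: 38
The sequence IS bounded

Bounded (0 < aₙ ≤ 38)


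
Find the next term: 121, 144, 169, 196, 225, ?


Pattern: perfect squares: n²
Terms: 121, 144, 169, 196, 225
Next term = 256

Next term = 256


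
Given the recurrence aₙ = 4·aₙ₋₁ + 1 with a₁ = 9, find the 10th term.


Computing step by step:
a_1 = 9
a_2 = 37
a_3 = 149
a_4 = 597
a_5 = 2389
a_6 = 9557
a_7 = 38229
a_8 = 152917
a_9 = 611669
a_10 = 2446677


a_10 = 2446677


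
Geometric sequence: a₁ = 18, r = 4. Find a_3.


aₙ = a₁·r^(n-1)
= 18×4^2
= 18×16
= 288

a_3 = 288


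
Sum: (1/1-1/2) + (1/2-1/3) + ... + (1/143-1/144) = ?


Telescoping: adjacent terms cancel.
= 1/1 - 1/144
= 1 - 1/144 = 143/144

Sum = 143/144


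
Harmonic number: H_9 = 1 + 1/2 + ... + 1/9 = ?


H_9 = 1/1 + 1/2 + 1/3 + 1/4 + 1/5 + 1/6 + 1/7 + 1/8 + 1/9
= 7129/2520
≈ 2.829

H_9 = 7129/2520 ≈ 2.829


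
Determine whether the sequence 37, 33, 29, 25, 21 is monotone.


Differences: -4, -4, -4, -4
All differences < 0 → strictly DECREASING

Monotonically decreasing


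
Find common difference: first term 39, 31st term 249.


d = (aₙ - a₁)/(n-1)
= (249 - 39)/(31-1)
= 210/30 = 7

d = 7


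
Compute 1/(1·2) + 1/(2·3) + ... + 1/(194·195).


1/(k(k+1)) = 1/k - 1/(k+1) (partial fractions)
Telescoping: Σ = 1 - 1/195 = 194/195

Sum = 194/195


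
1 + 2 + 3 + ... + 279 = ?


n(n+1)/2 = 279×280/2 = 78120/2 = 39060

Σk = 39060


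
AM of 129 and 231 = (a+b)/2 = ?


AM = (129 + 231)/2 = 360/2 = 180

AM = 180


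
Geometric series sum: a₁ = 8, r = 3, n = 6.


Sₙ = 8×(3^6 - 1)/(3 - 1)
= 8×(729 - 1)/2
= 8×728/2
= 2912

S_6 = 2912


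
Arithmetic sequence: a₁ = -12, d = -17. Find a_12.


aₙ = a₁ + (n-1)d
= -12 + (12-1)×-17
= -12 - 187
= -199

a_12 = -199


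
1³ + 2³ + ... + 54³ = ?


n(n+1)/2 = 54×55/2 = 1485
Σk³ = 1485² = 2205225

Σk³ = 2205225


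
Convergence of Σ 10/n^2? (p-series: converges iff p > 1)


p-series test: Σ c/n^p converges if p > 1, diverges if p ≤ 1 (constant c > 0 doesn't affect convergence).
p = 2
2 > 1 → CONVERGES

Converges (p = 2 > 1)


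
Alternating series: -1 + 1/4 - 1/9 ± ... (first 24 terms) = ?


S = -1 + 1/4 - 1/9 + 1/16 - 1/25 + 1/36 - 1/49 + 1/64 ± ...
= -0.8216
(Full series converges to -π²/12 ≈ -0.8225)

S_24 = -0.8216


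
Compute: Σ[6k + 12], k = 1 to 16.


Σ(6k+12) = 6·Σk + 12·n
= 6·136 + 12·16
= 816 + 192 = 1008

Σ = 1008


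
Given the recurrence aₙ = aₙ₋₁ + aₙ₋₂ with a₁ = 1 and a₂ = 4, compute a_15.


Computing iteratively: 1, 4, 5, 9, 14, 23, 37, 60, 97, 157, 254, 411, ...
a_15 = 1741

a_15 = 1741


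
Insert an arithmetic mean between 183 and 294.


AM = (183 + 294)/2 = 477/2 = 238.5

AM = 238.5


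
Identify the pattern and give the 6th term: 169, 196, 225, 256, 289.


Pattern: perfect squares: n²
Terms: 169, 196, 225, 256, 289
Next term = 324

Next term = 324


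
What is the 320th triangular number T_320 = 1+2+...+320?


n(n+1)/2 = 320×321/2 = 102720/2 = 51360

Σk = 51360


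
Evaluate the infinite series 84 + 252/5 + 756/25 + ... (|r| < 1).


S∞ = a₁/(1-r) = 84/(1 - 3/5)
= 84/(2/5)
= 210

S∞ = 210


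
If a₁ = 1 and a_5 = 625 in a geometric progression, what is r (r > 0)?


r^(n-1) = aₙ/a₁
r^4 = 625/1 = 625
r = 625^(1/4)
= ±5; taking r > 0 gives r = 5

r = 5


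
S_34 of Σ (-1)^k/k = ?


S = -1 + 1/2 - 1/3 + 1/4 - 1/5 + 1/6 - 1/7 + 1/8 ± ...
= -0.6787
(Full series converges to -ln(2) ≈ -0.6931)

S_34 = -0.6787


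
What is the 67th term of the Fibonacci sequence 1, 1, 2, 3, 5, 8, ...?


Fibonacci sequence: 1, 1, 2, 3, 5, 8, 13, 21, 34, 55, 89, ...
F(67) = 44945570212853

F(67) = 44945570212853


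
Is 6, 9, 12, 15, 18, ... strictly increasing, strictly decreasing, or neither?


Differences: 3, 3, 3, 3
All differences > 0 → strictly INCREASING

Monotonically increasing


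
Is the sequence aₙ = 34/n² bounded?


a₁ = 34, a₂ = 34/4, a₃ = 34/9, ...
0 < aₙ ≤ 34 for all n ≥ 1
The sequence IS bounded

Bounded (0 < aₙ ≤ 34)


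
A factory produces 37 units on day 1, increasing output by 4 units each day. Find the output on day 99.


aₙ = a₁ + (n-1)d
= 37 + (99-1)×4
= 37 + 392
= 429

a_99 = 429


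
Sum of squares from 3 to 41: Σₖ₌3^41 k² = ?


Σₖ₌3^41 k² = Σₖ₌₁^41 k² − Σₖ₌₁^2 k²
= 41·42·83/6 − 2·3·5/6
= 23821 − 5 = 23816

Σk² = 23816


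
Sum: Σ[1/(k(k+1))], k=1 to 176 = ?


1/(k(k+1)) = 1/k - 1/(k+1) (partial fractions)
Telescoping: Σ = 1 - 1/177 = 176/177

Sum = 176/177


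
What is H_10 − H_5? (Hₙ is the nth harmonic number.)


Σₖ₌6^10 1/k = 1/6 + 1/7 + 1/8 + 1/9 + 1/10
= 1627/2520
≈ 0.6456

Sum = 1627/2520 ≈ 0.6456


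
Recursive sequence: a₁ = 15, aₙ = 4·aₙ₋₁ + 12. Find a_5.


Computing step by step:
a_1 = 15
a_2 = 72
a_3 = 300
a_4 = 1212
a_5 = 4860


a_5 = 4860


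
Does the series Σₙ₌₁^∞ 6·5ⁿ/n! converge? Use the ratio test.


aₙ = 6·5^n/n!
a_{n+1}/aₙ = 5^(n+1)/(n+1)! × n!/5^n  (constant 6 cancels)
= 5/(n+1)
L = lim(n→∞) 5/(n+1) = 0
L < 1 → series CONVERGES

Converges (ratio test: L = 0 < 1)


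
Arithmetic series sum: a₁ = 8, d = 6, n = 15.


aₙ = 8 + (15-1)×6 = 92
Sₙ = n(a₁+aₙ)/2 = 15×(8+92)/2
= 15×100/2 = 750

S_15 = 750


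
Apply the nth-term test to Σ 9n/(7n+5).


lim(n→∞) 9n/(7n+5) = 9/7 = 9/7  (divide numerator and denominator by n)
lim aₙ = 9/7 ≠ 0 → series DIVERGES

Diverges (lim aₙ = 9/7 ≠ 0)


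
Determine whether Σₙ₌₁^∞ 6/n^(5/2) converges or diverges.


p-series test: Σ c/n^p converges if p > 1, diverges if p ≤ 1 (constant c > 0 doesn't affect convergence).
p = 5/2
5/2 > 1 → CONVERGES

Converges (p = 5/2 > 1)


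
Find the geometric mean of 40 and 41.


GM = √(40×41) = √1640 = 40.4969

GM = 40.4969


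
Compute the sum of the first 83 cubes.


n(n+1)/2 = 83×84/2 = 3486
Σk³ = 3486² = 12152196

Σk³ = 12152196


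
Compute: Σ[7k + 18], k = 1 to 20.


Σ(7k+18) = 7·Σk + 18·n
= 7·210 + 18·20
= 1470 + 360 = 1830

Σ = 1830


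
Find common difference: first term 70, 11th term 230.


d = (aₙ - a₁)/(n-1)
= (230 - 70)/(11-1)
= 160/10 = 16

d = 16


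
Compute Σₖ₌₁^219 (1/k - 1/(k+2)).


Telescoping with gap 2: two head and two tail terms survive.
= (1 + 1/2) - (1/220 + 1/221)
= 3/2 - 1/220 - 1/221 = 72489/48620

Sum = 72489/48620


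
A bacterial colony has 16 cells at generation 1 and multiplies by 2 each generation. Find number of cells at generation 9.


aₙ = a₁·r^(n-1)
= 16×2^8
= 16×256
= 4096

a_9 = 4096


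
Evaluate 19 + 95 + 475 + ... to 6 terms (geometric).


Sₙ = 19×(5^6 - 1)/(5 - 1)
= 19×(15625 - 1)/4
= 19×15624/4
= 74214

S_6 = 74214


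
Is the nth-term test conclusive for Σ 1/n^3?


lim(n→∞) 1/n^3 = 0
lim aₙ = 0 → nth-term test is INCONCLUSIVE
(Need other tests; this is actually a convergent p-series with p=3 > 1)

Inconclusive (lim aₙ = 0; need another test)


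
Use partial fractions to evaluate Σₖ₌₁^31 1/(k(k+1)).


1/(k(k+1)) = 1/k - 1/(k+1) (partial fractions)
Telescoping: Σ = 1 - 1/32 = 31/32

Sum = 31/32


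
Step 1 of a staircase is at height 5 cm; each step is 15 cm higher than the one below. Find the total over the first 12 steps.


aₙ = 5 + (12-1)×15 = 170
Sₙ = n(a₁+aₙ)/2 = 12×(5+170)/2
= 12×175/2 = 1050

S_12 = 1050


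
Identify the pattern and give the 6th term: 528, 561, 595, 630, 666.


Pattern: triangular numbers: n(n+1)/2
Terms: 528, 561, 595, 630, 666
Next term = 703

Next term = 703


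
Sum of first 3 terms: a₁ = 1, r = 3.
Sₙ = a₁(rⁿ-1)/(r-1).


Sₙ = 1×(3^3 - 1)/(3 - 1)
= 1×(27 - 1)/2
= 1×26/2
= 13

S_3 = 13


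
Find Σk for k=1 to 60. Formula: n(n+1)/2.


n(n+1)/2 = 60×61/2 = 3660/2 = 1830

Σk = 1830


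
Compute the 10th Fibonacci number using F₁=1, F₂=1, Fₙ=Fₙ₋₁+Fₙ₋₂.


Fibonacci sequence: 1, 1, 2, 3, 5, 8, 13, 21, 34, 55
F(10) = 55

F(10) = 55


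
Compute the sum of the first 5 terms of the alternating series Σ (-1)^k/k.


S = -1 + 1/2 - 1/3 + 1/4 - 1/5
= -0.7833
(Full series converges to -ln(2) ≈ -0.6931)

S_5 = -0.7833


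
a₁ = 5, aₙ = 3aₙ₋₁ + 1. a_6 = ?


Computing step by step:
a_1 = 5
a_2 = 16
a_3 = 49
a_4 = 148
a_5 = 445
a_6 = 1336


a_6 = 1336


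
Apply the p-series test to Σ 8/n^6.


p-series test: Σ c/n^p converges if p > 1, diverges if p ≤ 1 (constant c > 0 doesn't affect convergence).
p = 6
6 > 1 → CONVERGES

Converges (p = 6 > 1)


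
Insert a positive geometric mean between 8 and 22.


GM = √(8×22) = √176 = 13.2665

GM = 13.2665


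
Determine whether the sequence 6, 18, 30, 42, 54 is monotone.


Differences: 12, 12, 12, 12
All differences > 0 → strictly INCREASING

Monotonically increasing


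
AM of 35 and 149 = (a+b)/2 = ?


AM = (35 + 149)/2 = 184/2 = 92

AM = 92


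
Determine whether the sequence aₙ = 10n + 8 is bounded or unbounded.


aₙ = 10n + 8 → as n→∞, aₙ→∞
No finite upper bound exists
The sequence is UNBOUNDED

Unbounded (aₙ → ∞ as n → ∞)


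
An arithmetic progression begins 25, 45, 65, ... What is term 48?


aₙ = a₁ + (n-1)d
= 25 + (48-1)×20
= 25 + 940
= 965

a_48 = 965


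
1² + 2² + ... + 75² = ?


n = 75
n(n+1)(2n+1)/6 = 75×76×151/6
= 860700/6 = 143450

Σk² = 143450


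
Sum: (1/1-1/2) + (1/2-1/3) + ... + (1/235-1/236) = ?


Telescoping: adjacent terms cancel.
= 1/1 - 1/236
= 1 - 1/236 = 235/236

Sum = 235/236


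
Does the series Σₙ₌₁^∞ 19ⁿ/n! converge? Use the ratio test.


aₙ = 19^n/n!
a_{n+1}/aₙ = 19^(n+1)/(n+1)! × n!/19^n
= 19/(n+1)
L = lim(n→∞) 19/(n+1) = 0
L < 1 → series CONVERGES

Converges (ratio test: L = 0 < 1)


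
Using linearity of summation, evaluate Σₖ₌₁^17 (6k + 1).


Σ(6k+1) = 6·Σk + 1·n
= 6·153 + 1·17
= 918 + 17 = 935

Σ = 935


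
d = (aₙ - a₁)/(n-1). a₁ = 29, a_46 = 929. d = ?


d = (aₙ - a₁)/(n-1)
= (929 - 29)/(46-1)
= 900/45 = 20

d = 20


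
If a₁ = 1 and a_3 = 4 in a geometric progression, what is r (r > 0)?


r^(n-1) = aₙ/a₁
r^2 = 4/1 = 4
r = 4^(1/2)
= ±2; taking r > 0 gives r = 2

r = 2


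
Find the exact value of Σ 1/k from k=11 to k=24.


Σₖ₌11^24 1/k = 1/11 + 1/12 + 1/13 + ... + 1/24
= 4534977911/5354228880
≈ 0.847

Sum = 4534977911/5354228880 ≈ 0.847


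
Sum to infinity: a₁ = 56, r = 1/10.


S∞ = a₁/(1-r) = 56/(1 - 1/10)
= 56/(9/10)
= 560/9

S∞ = 560/9


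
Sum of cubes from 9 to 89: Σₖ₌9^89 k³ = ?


Σₖ₌9^89 k³ = [89·90/2]² − [8·9/2]²
= 16040025 − 1296 = 16038729

Σk³ = 16038729


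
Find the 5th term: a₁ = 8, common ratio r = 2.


aₙ = a₁·r^(n-1)
= 8×2^4
= 8×16
= 128

a_5 = 128


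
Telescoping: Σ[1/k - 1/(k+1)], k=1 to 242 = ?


Telescoping: adjacent terms cancel.
= 1/1 - 1/243
= 1 - 1/243 = 242/243

Sum = 242/243


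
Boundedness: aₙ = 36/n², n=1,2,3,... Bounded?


a₁ = 36, a₂ = 36/4, a₃ = 36/9, ...
0 < aₙ ≤ 36 for all n ≥ 1
The sequence IS bounded

Bounded (0 < aₙ ≤ 36)


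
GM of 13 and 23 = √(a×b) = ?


GM = √(13×23) = √299 = 17.2916

GM = 17.2916


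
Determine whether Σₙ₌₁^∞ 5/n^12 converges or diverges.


p-series test: Σ c/n^p converges if p > 1, diverges if p ≤ 1 (constant c > 0 doesn't affect convergence).
p = 12
12 > 1 → CONVERGES

Converges (p = 12 > 1)


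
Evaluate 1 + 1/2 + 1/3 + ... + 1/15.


H_15 = 1/1 + 1/2 + 1/3 + ... + 1/15
= 1195757/360360
≈ 3.3182

H_15 = 1195757/360360 ≈ 3.3182


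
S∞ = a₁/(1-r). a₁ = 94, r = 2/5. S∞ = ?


S∞ = a₁/(1-r) = 94/(1 - 2/5)
= 94/(3/5)
= 470/3

S∞ = 470/3


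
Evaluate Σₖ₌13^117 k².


Σₖ₌13^117 k² = Σₖ₌₁^117 k² − Σₖ₌₁^12 k²
= 117·118·235/6 − 12·13·25/6
= 540735 − 650 = 540085

Σk² = 540085


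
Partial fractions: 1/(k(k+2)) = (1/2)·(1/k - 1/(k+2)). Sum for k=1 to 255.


1/(k(k+2)) = (1/2)·(1/k - 1/(k+2)) (partial fractions)
Telescoping: Σ = (1/2)·(1 + 1/2 - 1/256 - 1/257) = 98175/131584

Sum = 98175/131584


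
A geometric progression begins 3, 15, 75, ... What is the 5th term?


aₙ = a₁·r^(n-1)
= 3×5^4
= 3×625
= 1875

a_5 = 1875


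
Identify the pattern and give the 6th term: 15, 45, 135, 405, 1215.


Pattern: geometric (r=3)
Terms: 15, 45, 135, 405, 1215
Next term = 3645

Next term = 3645


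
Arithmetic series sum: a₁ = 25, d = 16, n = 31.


aₙ = 25 + (31-1)×16 = 505
Sₙ = n(a₁+aₙ)/2 = 31×(25+505)/2
= 31×530/2 = 8215

S_31 = 8215


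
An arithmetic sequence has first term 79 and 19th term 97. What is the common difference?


d = (aₙ - a₁)/(n-1)
= (97 - 79)/(19-1)
= 18/18 = 1

d = 1


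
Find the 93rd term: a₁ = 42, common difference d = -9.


aₙ = a₁ + (n-1)d
= 42 + (93-1)×-9
= 42 - 828
= -786

a_93 = -786


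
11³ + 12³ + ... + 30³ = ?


Σₖ₌11^30 k³ = [30·31/2]² − [10·11/2]²
= 216225 − 3025 = 213200

Σk³ = 213200


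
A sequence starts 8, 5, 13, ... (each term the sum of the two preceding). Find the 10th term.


Computing iteratively: 8, 5, 13, 18, 31, 49, 80, 129, 209, 338
a_10 = 338

a_10 = 338


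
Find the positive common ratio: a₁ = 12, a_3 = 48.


r^(n-1) = aₙ/a₁
r^2 = 48/12 = 4
r = 4^(1/2)
= ±2; taking r > 0 gives r = 2

r = 2


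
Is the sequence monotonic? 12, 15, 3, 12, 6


Differences: 3, -12, 9, -6
Difference at position 1 is +3 (> 0) but position 2 is -12 (< 0) — sequence both rises and falls
→ NOT monotonic

Not monotonic


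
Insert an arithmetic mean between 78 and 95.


AM = (78 + 95)/2 = 173/2 = 86.5

AM = 86.5


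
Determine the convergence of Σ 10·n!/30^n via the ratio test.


aₙ = 10·n!/30^n
a_{n+1}/aₙ = (n+1)!/30^(n+1) × 30^n/n!  (constant 10 cancels)
= (n+1)/30
L = lim(n→∞) (n+1)/30 = ∞
L > 1 → series DIVERGES

Diverges (ratio test: L = ∞ > 1)


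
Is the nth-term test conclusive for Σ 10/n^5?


lim(n→∞) 10/n^5 = 0
lim aₙ = 0 → nth-term test is INCONCLUSIVE
(Need other tests; this is actually a convergent p-series with p=5 > 1)

Inconclusive (lim aₙ = 0; need another test)


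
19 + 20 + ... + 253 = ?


Σₖ₌19^253 k = Σₖ₌₁^253 k − Σₖ₌₁^18 k
= 253·254/2 − 18·19/2
= 32131 − 171 = 31960

Σk = 31960


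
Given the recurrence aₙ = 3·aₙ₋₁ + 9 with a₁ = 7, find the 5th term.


Computing step by step:
a_1 = 7
a_2 = 30
a_3 = 99
a_4 = 306
a_5 = 927


a_5 = 927


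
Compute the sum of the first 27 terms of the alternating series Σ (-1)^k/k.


S = -1 + 1/2 - 1/3 + 1/4 - 1/5 + 1/6 - 1/7 + 1/8 ± ...
= -0.7113
(Full series converges to -ln(2) ≈ -0.6931)

S_27 = -0.7113


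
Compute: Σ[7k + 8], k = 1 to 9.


Σ(7k+8) = 7·Σk + 8·n
= 7·45 + 8·9
= 315 + 72 = 387

Σ = 387


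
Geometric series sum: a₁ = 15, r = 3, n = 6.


Sₙ = 15×(3^6 - 1)/(3 - 1)
= 15×(729 - 1)/2
= 15×728/2
= 5460

S_6 = 5460


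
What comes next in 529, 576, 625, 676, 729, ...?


Pattern: perfect squares: n²
Terms: 529, 576, 625, 676, 729
Next term = 784

Next term = 784


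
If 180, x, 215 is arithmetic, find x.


AM = (180 + 215)/2 = 395/2 = 197.5

AM = 197.5


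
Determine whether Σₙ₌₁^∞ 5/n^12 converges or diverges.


p-series test: Σ c/n^p converges if p > 1, diverges if p ≤ 1 (constant c > 0 doesn't affect convergence).
p = 12
12 > 1 → CONVERGES

Converges (p = 12 > 1)


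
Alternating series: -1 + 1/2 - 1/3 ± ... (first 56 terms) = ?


S = -1 + 1/2 - 1/3 + 1/4 - 1/5 + 1/6 - 1/7 + 1/8 ± ...
= -0.6843
(Full series converges to -ln(2) ≈ -0.6931)

S_56 = -0.6843


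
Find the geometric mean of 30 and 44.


GM = √(30×44) = √1320 = 36.3318

GM = 36.3318


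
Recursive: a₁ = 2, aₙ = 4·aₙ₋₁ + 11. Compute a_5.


Computing step by step:
a_1 = 2
a_2 = 19
a_3 = 87
a_4 = 359
a_5 = 1447


a_5 = 1447


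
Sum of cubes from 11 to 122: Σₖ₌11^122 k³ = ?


Σₖ₌11^122 k³ = [122·123/2]² − [10·11/2]²
= 56295009 − 3025 = 56291984

Σk³ = 56291984


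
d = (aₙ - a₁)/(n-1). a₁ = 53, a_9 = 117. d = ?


d = (aₙ - a₁)/(n-1)
= (117 - 53)/(9-1)
= 64/8 = 8

d = 8


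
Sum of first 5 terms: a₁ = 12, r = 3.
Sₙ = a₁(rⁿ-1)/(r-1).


Sₙ = 12×(3^5 - 1)/(3 - 1)
= 12×(243 - 1)/2
= 12×242/2
= 1452

S_5 = 1452


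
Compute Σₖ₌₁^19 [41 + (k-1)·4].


aₙ = 41 + (19-1)×4 = 113
Sₙ = n(a₁+aₙ)/2 = 19×(41+113)/2
= 19×154/2 = 1463

S_19 = 1463


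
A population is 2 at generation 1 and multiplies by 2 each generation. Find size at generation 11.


aₙ = a₁·r^(n-1)
= 2×2^10
= 2×1024
= 2048

a_11 = 2048


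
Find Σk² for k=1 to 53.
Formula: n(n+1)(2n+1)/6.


n = 53
n(n+1)(2n+1)/6 = 53×54×107/6
= 306234/6 = 51039

Σk² = 51039


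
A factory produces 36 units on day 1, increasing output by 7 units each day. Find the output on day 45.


aₙ = a₁ + (n-1)d
= 36 + (45-1)×7
= 36 + 308
= 344

a_45 = 344


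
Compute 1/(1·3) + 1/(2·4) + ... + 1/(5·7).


1/(k(k+2)) = (1/2)·(1/k - 1/(k+2)) (partial fractions)
Telescoping: Σ = (1/2)·(1 + 1/2 - 1/6 - 1/7) = 25/42

Sum = 25/42


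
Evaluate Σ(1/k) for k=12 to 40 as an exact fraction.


Σₖ₌12^40 1/k = 1/12 + 1/13 + 1/14 + ... + 1/40
= 960709218673469/763275922437600
≈ 1.2587

Sum = 960709218673469/763275922437600 ≈ 1.2587


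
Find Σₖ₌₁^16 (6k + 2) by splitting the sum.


Σ(6k+2) = 6·Σk + 2·n
= 6·136 + 2·16
= 816 + 32 = 848

Σ = 848


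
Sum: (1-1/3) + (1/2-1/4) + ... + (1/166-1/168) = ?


Telescoping with gap 2: two head and two tail terms survive.
= (1 + 1/2) - (1/167 + 1/168)
= 3/2 - 1/167 - 1/168 = 41749/28056

Sum = 41749/28056


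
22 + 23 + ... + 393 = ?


Σₖ₌22^393 k = Σₖ₌₁^393 k − Σₖ₌₁^21 k
= 393·394/2 − 21·22/2
= 77421 − 231 = 77190

Σk = 77190


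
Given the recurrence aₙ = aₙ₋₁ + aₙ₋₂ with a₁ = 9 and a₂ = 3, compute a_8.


Computing iteratively: 9, 3, 12, 15, 27, 42, 69, 111
a_8 = 111

a_8 = 111


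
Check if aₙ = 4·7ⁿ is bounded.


aₙ = 4·7ⁿ → as n→∞, aₙ→∞ (since base 7 > 1)
No finite upper bound exists
The sequence is UNBOUNDED

Unbounded (aₙ → ∞ as n → ∞)


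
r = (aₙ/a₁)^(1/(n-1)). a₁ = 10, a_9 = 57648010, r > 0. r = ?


r^(n-1) = aₙ/a₁
r^8 = 57648010/10 = 5764801
r = 5764801^(1/8)
= ±7; taking r > 0 gives r = 7

r = 7


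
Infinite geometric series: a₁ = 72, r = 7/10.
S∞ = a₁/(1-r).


S∞ = a₁/(1-r) = 72/(1 - 7/10)
= 72/(3/10)
= 240

S∞ = 240


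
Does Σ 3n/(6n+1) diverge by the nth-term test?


lim(n→∞) 3n/(6n+1) = 3/6 = 1/2  (divide numerator and denominator by n)
lim aₙ = 1/2 ≠ 0 → series DIVERGES

Diverges (lim aₙ = 1/2 ≠ 0)


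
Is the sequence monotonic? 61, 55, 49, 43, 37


Differences: -6, -6, -6, -6
All differences < 0 → strictly DECREASING

Monotonically decreasing


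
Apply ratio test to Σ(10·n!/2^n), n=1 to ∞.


aₙ = 10·n!/2^n
a_{n+1}/aₙ = (n+1)!/2^(n+1) × 2^n/n!  (constant 10 cancels)
= (n+1)/2
L = lim(n→∞) (n+1)/2 = ∞
L > 1 → series DIVERGES

Diverges (ratio test: L = ∞ > 1)


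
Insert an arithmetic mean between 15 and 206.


AM = (15 + 206)/2 = 221/2 = 110.5

AM = 110.5


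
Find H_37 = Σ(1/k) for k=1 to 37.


H_37 = 1/1 + 1/2 + 1/3 + ... + 1/37
= 2040798836801833/485721041551200
≈ 4.2016

H_37 = 2040798836801833/485721041551200 ≈ 4.2016


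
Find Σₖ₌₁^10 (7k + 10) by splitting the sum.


Σ(7k+10) = 7·Σk + 10·n
= 7·55 + 10·10
= 385 + 100 = 485

Σ = 485


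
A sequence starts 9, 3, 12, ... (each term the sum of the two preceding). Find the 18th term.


Computing iteratively: 9, 3, 12, 15, 27, 42, 69, 111, 180, 291, 471, 762, ...
a_18 = 13674

a_18 = 13674


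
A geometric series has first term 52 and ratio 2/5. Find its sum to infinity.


S∞ = a₁/(1-r) = 52/(1 - 2/5)
= 52/(3/5)
= 260/3

S∞ = 260/3


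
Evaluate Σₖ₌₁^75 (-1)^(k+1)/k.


S = 1 - 1/2 + 1/3 - 1/4 + 1/5 - 1/6 + 1/7 - 1/8 ± ...
= 0.6998
(Full series converges to +ln(2) ≈ +0.6931)

S_75 = 0.6998


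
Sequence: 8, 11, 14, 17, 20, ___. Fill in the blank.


Pattern: arithmetic (d=3)
Terms: 8, 11, 14, 17, 20
Next term = 23

Next term = 23


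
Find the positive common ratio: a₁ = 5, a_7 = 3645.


r^(n-1) = aₙ/a₁
r^6 = 3645/5 = 729
r = 729^(1/6)
= ±3; taking r > 0 gives r = 3

r = 3


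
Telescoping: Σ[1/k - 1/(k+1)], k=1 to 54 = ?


Telescoping: adjacent terms cancel.
= 1/1 - 1/55
= 1 - 1/55 = 54/55

Sum = 54/55


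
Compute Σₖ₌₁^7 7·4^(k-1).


Sₙ = 7×(4^7 - 1)/(4 - 1)
= 7×(16384 - 1)/3
= 7×16383/3
= 38227

S_7 = 38227


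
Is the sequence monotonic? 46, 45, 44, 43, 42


Differences: -1, -1, -1, -1
All differences < 0 → strictly DECREASING

Monotonically decreasing


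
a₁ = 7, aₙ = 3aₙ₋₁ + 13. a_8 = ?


Computing step by step:
a_1 = 7
a_2 = 34
a_3 = 115
a_4 = 358
a_5 = 1087
a_6 = 3274
a_7 = 9835
a_8 = 29518


a_8 = 29518


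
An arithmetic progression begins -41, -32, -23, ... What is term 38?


aₙ = a₁ + (n-1)d
= -41 + (38-1)×9
= -41 + 333
= 292

a_38 = 292


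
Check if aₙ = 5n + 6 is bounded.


aₙ = 5n + 6 → as n→∞, aₙ→∞
No finite upper bound exists
The sequence is UNBOUNDED

Unbounded (aₙ → ∞ as n → ∞)


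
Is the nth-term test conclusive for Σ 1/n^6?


lim(n→∞) 1/n^6 = 0
lim aₙ = 0 → nth-term test is INCONCLUSIVE
(Need other tests; this is actually a convergent p-series with p=6 > 1)

Inconclusive (lim aₙ = 0; need another test)


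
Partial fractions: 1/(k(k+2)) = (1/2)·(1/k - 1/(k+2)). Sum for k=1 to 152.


1/(k(k+2)) = (1/2)·(1/k - 1/(k+2)) (partial fractions)
Telescoping: Σ = (1/2)·(1 + 1/2 - 1/153 - 1/154) = 8759/11781

Sum = 8759/11781


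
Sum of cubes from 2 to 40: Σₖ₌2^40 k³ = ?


Σₖ₌2^40 k³ = [40·41/2]² − [1·2/2]²
= 672400 − 1 = 672399

Σk³ = 672399


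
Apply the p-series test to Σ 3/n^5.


p-series test: Σ c/n^p converges if p > 1, diverges if p ≤ 1 (constant c > 0 doesn't affect convergence).
p = 5
5 > 1 → CONVERGES

Converges (p = 5 > 1)


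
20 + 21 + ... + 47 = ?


Σₖ₌20^47 k = Σₖ₌₁^47 k − Σₖ₌₁^19 k
= 47·48/2 − 19·20/2
= 1128 − 190 = 938

Σk = 938


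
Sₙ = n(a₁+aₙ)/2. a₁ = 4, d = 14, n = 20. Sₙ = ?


aₙ = 4 + (20-1)×14 = 270
Sₙ = n(a₁+aₙ)/2 = 20×(4+270)/2
= 20×274/2 = 2740

S_20 = 2740


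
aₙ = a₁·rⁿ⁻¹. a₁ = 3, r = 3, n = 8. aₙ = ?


aₙ = a₁·r^(n-1)
= 3×3^7
= 3×2187
= 6561

a_8 = 6561


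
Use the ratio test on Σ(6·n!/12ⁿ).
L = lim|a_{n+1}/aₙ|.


aₙ = 6·n!/12^n
a_{n+1}/aₙ = (n+1)!/12^(n+1) × 12^n/n!  (constant 6 cancels)
= (n+1)/12
L = lim(n→∞) (n+1)/12 = ∞
L > 1 → series DIVERGES

Diverges (ratio test: L = ∞ > 1)


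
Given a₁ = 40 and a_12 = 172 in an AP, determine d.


d = (aₙ - a₁)/(n-1)
= (172 - 40)/(12-1)
= 132/11 = 12

d = 12


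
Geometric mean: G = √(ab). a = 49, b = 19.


GM = √(49×19) = √931 = 30.5123

GM = 30.5123


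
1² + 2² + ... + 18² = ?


n = 18
n(n+1)(2n+1)/6 = 18×19×37/6
= 12654/6 = 2109

Σk² = 2109


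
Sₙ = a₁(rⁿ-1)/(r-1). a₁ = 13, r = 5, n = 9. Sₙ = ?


Sₙ = 13×(5^9 - 1)/(5 - 1)
= 13×(1953125 - 1)/4
= 13×1953124/4
= 6347653

S_9 = 6347653


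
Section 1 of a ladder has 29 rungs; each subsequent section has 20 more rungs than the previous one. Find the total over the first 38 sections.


aₙ = 29 + (38-1)×20 = 769
Sₙ = n(a₁+aₙ)/2 = 38×(29+769)/2
= 38×798/2 = 15162

S_38 = 15162


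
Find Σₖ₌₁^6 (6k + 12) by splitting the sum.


Σ(6k+12) = 6·Σk + 12·n
= 6·21 + 12·6
= 126 + 72 = 198

Σ = 198


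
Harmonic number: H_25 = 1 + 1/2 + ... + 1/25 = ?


H_25 = 1/1 + 1/2 + 1/3 + ... + 1/25
= 34052522467/8923714800
≈ 3.816

H_25 = 34052522467/8923714800 ≈ 3.816


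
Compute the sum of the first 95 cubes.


n(n+1)/2 = 95×96/2 = 4560
Σk³ = 4560² = 20793600

Σk³ = 20793600


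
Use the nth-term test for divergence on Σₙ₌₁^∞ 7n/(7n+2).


lim(n→∞) 7n/(7n+2) = 7/7 = 1  (divide numerator and denominator by n)
lim aₙ = 1 ≠ 0 → series DIVERGES

Diverges (lim aₙ = 1 ≠ 0)


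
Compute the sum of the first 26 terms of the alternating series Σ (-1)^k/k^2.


S = -1 + 1/4 - 1/9 + 1/16 - 1/25 + 1/36 - 1/49 + 1/64 ± ...
= -0.8218
(Full series converges to -π²/12 ≈ -0.8225)

S_26 = -0.8218


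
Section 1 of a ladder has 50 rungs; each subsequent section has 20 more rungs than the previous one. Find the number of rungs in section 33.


aₙ = a₁ + (n-1)d
= 50 + (33-1)×20
= 50 + 640
= 690

a_33 = 690


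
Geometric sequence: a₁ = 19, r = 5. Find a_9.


aₙ = a₁·r^(n-1)
= 19×5^8
= 19×390625
= 7421875

a_9 = 7421875


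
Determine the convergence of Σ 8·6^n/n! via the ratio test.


aₙ = 8·6^n/n!
a_{n+1}/aₙ = 6^(n+1)/(n+1)! × n!/6^n  (constant 8 cancels)
= 6/(n+1)
L = lim(n→∞) 6/(n+1) = 0
L < 1 → series CONVERGES

Converges (ratio test: L = 0 < 1)
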